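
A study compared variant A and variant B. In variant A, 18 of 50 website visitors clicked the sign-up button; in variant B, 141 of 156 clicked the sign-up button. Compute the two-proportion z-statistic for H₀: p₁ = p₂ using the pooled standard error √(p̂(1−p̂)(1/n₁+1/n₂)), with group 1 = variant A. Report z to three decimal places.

p̂₁ = 18/50 = 0.36000, p̂₂ = 141/156 = 0.90385.
Pooling: p̂ = 159/206 = 0.77184.
Pooled SE = √[0.1761005·0.02641026] ≈ 0.068197.
z = (p̂₁ − p̂₂)/SE = (0.36000 − 0.90385)/0.068197 = -0.54385/0.068197 = -7.975.

z = -7.975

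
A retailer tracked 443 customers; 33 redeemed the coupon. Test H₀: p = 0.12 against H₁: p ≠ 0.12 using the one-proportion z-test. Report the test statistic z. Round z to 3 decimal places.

z = -2.948

p̂ = 33/443 = 0.07449.
SE₀ = √(0.12·0.88/443) = 0.015439.
z = (p̂ − p₀)/SE = (0.07449 − 0.12)/0.015439 = -2.948.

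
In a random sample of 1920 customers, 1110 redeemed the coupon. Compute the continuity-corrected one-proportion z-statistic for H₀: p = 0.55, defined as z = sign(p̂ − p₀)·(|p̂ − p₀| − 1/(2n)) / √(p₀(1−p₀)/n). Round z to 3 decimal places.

z = 2.454

Sample proportion p̂ = 1110/1920 = 0.57812. p̂ − p₀ = 0.028125.
1/(2n) = 0.000260.
Corrected numerator: |0.028125| − 0.000260 = 0.027865.
SE₀ = √(0.55·0.45/1920) = 0.011354.
z = (+)0.027865/0.011354 = 2.454.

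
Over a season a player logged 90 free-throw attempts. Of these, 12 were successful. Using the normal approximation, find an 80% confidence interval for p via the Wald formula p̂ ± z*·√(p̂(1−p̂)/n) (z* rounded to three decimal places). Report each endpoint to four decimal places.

(0.0874, 0.1793)

p̂ = 12/90 = 0.13333.
Standard error of p̂: √(0.115556/90) = √0.001283951 = 0.035832.
The 80% critical value is z* = 1.282.
Margin of error: 1.282 × 0.035832 = 0.04594.
CI: 0.13333 ± 0.04594 = (0.0874, 0.1793).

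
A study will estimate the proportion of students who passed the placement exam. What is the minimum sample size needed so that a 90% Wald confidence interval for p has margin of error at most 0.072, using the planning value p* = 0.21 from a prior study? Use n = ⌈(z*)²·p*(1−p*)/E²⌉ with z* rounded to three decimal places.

n = 87

The 90% critical value is z* = 1.645.
p*(1−p*) = 0.21·0.79 = 0.1659.
(z*)²·p*(1−p*)/E² = 2.706025·0.1659/0.005184 = 86.599.
Rounding up, n = 87.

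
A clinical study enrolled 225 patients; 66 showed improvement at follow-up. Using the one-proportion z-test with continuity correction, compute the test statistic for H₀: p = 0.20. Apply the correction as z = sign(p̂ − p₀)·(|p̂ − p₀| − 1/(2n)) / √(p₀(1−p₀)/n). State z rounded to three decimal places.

z = 3.417

The sample proportion is 66/225 = 0.29333. p̂ − p₀ = 0.093333.
1/(2n) = 0.002222.
Corrected numerator: |0.093333| − 0.002222 = 0.091111.
Under H₀, SE = √(p₀(1−p₀)/n) = √(0.20·0.80/225) = √0.000711111 = 0.026667.
z = +0.091111/0.026667 = 3.417.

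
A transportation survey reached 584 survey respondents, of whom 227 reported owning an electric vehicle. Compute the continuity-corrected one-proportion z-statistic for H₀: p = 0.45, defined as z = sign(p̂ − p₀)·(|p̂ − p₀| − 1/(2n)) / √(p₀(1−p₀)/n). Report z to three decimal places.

z = -2.936

Sample proportion p̂ = 227/584 = 0.38870. p̂ − p₀ = -0.061301.
Continuity correction 1/(2n) = 1/1168 = 0.000856.
Corrected numerator: |-0.061301| − 0.000856 = 0.060445.
Under H₀, SE = √(p₀(1−p₀)/n) = √(0.45·0.55/584) = √0.000423801 = 0.020586.
z = −0.060445/0.020586 = -2.936.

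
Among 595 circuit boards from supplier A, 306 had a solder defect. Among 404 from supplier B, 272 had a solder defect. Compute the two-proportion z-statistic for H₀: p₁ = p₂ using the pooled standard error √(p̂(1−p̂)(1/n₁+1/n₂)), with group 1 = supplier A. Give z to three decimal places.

Sample proportions: p̂₁ = 306/595 = 0.51429 and p̂₂ = 272/404 = 0.67327.
Pooling: p̂ = 578/999 = 0.57858.
SE = √[p̂(1−p̂)(1/n₁+1/n₂)] = √[0.57858·0.42142·(1/595+1/404)] ≈ 0.031833.
z = -0.15898/0.031833 = -4.994.

z = -4.994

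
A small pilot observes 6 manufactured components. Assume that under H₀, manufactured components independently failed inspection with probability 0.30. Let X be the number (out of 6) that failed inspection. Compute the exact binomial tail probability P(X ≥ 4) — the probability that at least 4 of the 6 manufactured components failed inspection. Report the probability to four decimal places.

P = 0.0705

X ~ Binomial(n=6, p=0.30).
P(X ≥ 4) = C(6,4)·0.30^4·0.70^2 + C(6,5)·0.30^5·0.70^1 + C(6,6)·0.30^6·0.70^0.
= 0.059535 + 0.010206 + 0.000729 = 0.0705.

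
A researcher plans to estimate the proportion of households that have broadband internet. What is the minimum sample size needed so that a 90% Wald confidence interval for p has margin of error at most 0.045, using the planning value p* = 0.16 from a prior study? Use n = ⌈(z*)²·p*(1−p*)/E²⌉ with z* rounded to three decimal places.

n = 180

z* = 1.645 at the 90% level.
p*(1−p*) = 0.1344.
(z*)²·p*(1−p*)/E² = 2.706025·0.1344/0.002025 = 179.600.
⌈179.600⌉ = 180.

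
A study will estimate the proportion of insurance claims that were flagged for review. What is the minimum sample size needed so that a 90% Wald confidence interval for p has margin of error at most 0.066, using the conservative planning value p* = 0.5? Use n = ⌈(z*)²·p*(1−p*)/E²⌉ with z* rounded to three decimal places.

For 90% confidence, z* = 1.645.
p*(1−p*) = 0.50·0.50 = 0.2500.
Required n before rounding: 2.706025 × 0.2500 / 0.066² = 155.304.
⌈155.304⌉ = 156.

n = 156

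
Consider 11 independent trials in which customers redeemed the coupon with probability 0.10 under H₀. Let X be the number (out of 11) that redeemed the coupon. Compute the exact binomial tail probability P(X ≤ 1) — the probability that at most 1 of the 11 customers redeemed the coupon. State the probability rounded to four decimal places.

P = 0.6974

X is binomial with n = 11 and p = 0.10.
P(X ≤ 1) = C(11,0)·0.10^0·0.90^11 + C(11,1)·0.10^1·0.90^10.
= 0.313811 + 0.383546 = 0.6974.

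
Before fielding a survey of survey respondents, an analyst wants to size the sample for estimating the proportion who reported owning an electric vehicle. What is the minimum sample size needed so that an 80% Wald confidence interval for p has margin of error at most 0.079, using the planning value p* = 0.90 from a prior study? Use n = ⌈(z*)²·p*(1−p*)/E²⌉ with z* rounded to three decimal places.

n = 24

z* = 1.282 at the 80% level.
p*(1−p*) = 0.90·0.10 = 0.0900.
Required n before rounding: 1.643524 × 0.0900 / 0.079² = 23.701.
Rounding up, n = 24.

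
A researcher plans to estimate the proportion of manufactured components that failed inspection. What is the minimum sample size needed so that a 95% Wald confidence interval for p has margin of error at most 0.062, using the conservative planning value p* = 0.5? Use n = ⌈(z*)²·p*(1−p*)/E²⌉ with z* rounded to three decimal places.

For 95% confidence, z* = 1.960.
p*(1−p*) = 0.2500.
(z*)²·p*(1−p*)/E² = 3.841600·0.2500/0.003844 = 249.844.
⌈249.844⌉ = 250.

n = 250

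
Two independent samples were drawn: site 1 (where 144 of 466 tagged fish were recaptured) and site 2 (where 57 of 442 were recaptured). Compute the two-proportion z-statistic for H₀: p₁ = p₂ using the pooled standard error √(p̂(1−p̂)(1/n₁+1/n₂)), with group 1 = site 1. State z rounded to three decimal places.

p̂₁ = 144/466 = 0.30901, p̂₂ = 57/442 = 0.12896.
Pooled p̂ = (144+57)/(466+442) = 201/908 = 0.22137.
Pooled SE = √[0.1723629·0.00440837] ≈ 0.027565.
z = (p̂₁ − p̂₂)/SE = (0.30901 − 0.12896)/0.027565 = 0.18005/0.027565 = 6.532.

z = 6.532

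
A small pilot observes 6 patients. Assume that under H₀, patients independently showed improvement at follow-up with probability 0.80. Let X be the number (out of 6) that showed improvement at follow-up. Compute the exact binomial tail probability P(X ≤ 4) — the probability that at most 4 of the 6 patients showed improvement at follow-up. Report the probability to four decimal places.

P = 0.3446

X ~ Binomial(n=6, p=0.80).
P(X ≤ 4) = Σ_{j=0}^{4} C(6,j)·0.80^j·0.20^{6−j}.
= 0.000064 + 0.001536 + 0.015360 + 0.081920 + 0.245760 = 0.3446.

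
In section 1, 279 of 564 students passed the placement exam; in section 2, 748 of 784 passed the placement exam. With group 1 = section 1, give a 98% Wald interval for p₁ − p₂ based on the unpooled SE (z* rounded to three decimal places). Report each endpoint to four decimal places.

(-0.5114, -0.4074)

p̂₁ = 0.49468, p̂₂ = 0.95408, so the observed difference is -0.45940.
SE = √(0.000443212 + 0.000055880) = √0.000499092 = 0.022340.
z* = 2.326 at the 98% level. Margin of error = 0.05196.
Interval: -0.45940 ± 0.05196 → (-0.5114, -0.4074).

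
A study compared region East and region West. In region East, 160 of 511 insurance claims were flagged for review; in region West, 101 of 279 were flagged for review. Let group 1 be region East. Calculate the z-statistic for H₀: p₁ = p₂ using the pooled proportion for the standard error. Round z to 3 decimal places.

z = -1.397

Sample proportions: p̂₁ = 160/511 = 0.31311 and p̂₂ = 101/279 = 0.36201.
Pooled p̂ = (160+101)/(511+279) = 261/790 = 0.33038.
SE = √[p̂(1−p̂)(1/n₁+1/n₂)] = √[0.33038·0.66962·(1/511+1/279)] ≈ 0.035012.
z = (p̂₁ − p̂₂)/SE = (0.31311 − 0.36201)/0.035012 = -0.04890/0.035012 = -1.397.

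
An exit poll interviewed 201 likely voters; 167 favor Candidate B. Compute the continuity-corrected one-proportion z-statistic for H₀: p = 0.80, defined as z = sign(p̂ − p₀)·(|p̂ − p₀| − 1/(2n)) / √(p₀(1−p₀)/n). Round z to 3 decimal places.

z = 1.005

The sample proportion is 167/201 = 0.83085. p̂ − p₀ = 0.030846.
Continuity correction 1/(2n) = 1/402 = 0.002488.
Corrected numerator: |0.030846| − 0.002488 = 0.028358.
Under H₀, SE = √(p₀(1−p₀)/n) = √(0.80·0.20/201) = √0.000796020 = 0.028214.
z = +0.028358/0.028214 = 1.005.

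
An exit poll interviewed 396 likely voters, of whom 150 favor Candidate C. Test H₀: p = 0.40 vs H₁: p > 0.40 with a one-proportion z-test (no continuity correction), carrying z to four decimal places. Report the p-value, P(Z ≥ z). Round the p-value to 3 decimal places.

p-value = 0.806

With x = 150 successes in n = 396, p̂ = 0.37879.
Null standard error: √(0.40·0.60/396) = √0.000606061 = 0.024618.
Test statistic (full precision, shown to 4 dp): z = (150/396 − 0.40)/SE₀ ≈ -0.8616.
p-value = P(Z ≥ z) with z = -0.8616 → 0.806.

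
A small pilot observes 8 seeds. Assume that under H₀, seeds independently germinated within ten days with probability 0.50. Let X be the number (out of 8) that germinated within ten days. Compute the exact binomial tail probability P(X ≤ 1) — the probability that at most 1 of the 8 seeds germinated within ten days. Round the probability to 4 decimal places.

X ~ Binomial(n=8, p=0.50).
P(X ≤ 1) = C(8,0)·0.50^0·0.50^8 + C(8,1)·0.50^1·0.50^7.
= 0.003906 + 0.031250 = 0.0352.

P = 0.0352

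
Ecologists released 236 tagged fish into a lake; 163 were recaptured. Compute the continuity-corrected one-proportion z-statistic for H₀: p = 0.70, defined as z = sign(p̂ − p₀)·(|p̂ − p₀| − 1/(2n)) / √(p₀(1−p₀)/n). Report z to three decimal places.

z = -0.241

p̂ = 163/236 = 0.69068. p̂ − p₀ = -0.009322.
1/(2n) = 0.002119.
Corrected numerator: |-0.009322| − 0.002119 = 0.007203.
SE₀ = √(0.70·0.30/236) = 0.029830.
z = (−)0.007203/0.029830 = -0.241.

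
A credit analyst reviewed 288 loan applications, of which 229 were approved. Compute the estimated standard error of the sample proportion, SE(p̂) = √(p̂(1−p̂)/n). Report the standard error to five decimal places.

With x = 229 successes in n = 288, p̂ = 0.79514.
p̂(1−p̂) = 0.162892.
SE = √(0.162892/288) = √0.000565597 = 0.02378.

SE = 0.02378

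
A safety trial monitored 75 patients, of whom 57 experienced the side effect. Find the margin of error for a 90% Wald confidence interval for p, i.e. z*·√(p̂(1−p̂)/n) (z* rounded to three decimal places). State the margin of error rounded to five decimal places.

p̂ = 57/75 = 0.76000.
Standard error of p̂: √(0.182400/75) = √0.002432000 = 0.049315.
For 90% confidence, z* = 1.645.
So ME = 0.08112.

ME = 0.08112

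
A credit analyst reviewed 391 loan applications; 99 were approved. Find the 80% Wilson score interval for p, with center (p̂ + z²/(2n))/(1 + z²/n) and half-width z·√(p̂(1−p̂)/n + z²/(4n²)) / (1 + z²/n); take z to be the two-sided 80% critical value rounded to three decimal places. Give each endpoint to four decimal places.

(0.2261, 0.2824)

p̂ = 99/391 = 0.25320; z = 1.282, so z² = 1.643524.
Denominator 1 + z²/n = 1 + 1.643524/391 = 1.004203.
Adjusted center: (0.25320 + z²/(2n))/1.004203 = 0.25423.
Radicand: p̂(1−p̂)/n + z²/(4n²) = 0.000483602 + 0.000002688 = 0.000486290.
Half-width = z·√(radicand)/denom = 1.282·0.022052/1.004203 = 0.02815.
CI: 0.25423 ± 0.02815 = (0.2261, 0.2824).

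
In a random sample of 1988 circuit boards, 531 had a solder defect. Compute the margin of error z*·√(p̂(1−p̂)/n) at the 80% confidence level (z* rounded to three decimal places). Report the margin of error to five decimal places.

ME = 0.01272

With x = 531 successes in n = 1988, p̂ = 0.26710.
SE = √(p̂(1−p̂)/n) = √(0.195759/1988) = 0.009923.
For 80% confidence, z* = 1.282.
Margin of error = z*·SE = 1.282 × 0.009923 = 0.01272.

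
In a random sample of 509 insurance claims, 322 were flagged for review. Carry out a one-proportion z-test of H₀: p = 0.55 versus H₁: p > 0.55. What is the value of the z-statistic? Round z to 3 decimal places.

z = 3.746

p̂ = 322/509 = 0.63261.
Under H₀, SE = √(p₀(1−p₀)/n) = √(0.55·0.45/509) = √0.000486248 = 0.022051.
Test statistic: z = 0.08261/0.022051 = 3.746.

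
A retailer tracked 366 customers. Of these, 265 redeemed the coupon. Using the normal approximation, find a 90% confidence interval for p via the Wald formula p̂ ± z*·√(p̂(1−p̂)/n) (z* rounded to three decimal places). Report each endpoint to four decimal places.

The sample proportion is 265/366 = 0.72404.
Standard error of p̂: √(0.199804/366) = √0.000545914 = 0.023365.
The 90% critical value is z* = 1.645.
Margin of error: 1.645 × 0.023365 = 0.03844.
Interval: 0.72404 ± 0.03844 → (0.6856, 0.7625).

(0.6856, 0.7625)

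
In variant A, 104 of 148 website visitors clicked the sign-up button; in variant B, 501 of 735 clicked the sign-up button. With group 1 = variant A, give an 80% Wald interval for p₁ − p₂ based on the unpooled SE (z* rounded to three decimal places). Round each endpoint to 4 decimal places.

(-0.0319, 0.0740)

p̂₁ = 104/148 = 0.70270, p̂₂ = 501/735 = 0.68163; p̂₁ − p̂₂ = 0.02107.
Unpooled SE = √(p̂₁(1−p̂₁)/n₁ + p̂₂(1−p̂₂)/n₂) = √(0.001411565 + 0.000295251) = 0.041314.
For 80% confidence, z* = 1.282. Margin of error = 0.05296.
Interval: 0.02107 ± 0.05296 → (-0.0319, 0.0740).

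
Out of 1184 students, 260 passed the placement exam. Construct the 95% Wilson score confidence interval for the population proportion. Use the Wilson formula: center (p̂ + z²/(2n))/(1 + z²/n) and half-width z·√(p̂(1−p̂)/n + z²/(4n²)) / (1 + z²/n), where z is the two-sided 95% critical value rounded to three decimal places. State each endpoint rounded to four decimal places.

(0.1969, 0.2441)

Here p̂ = 260/1184 = 0.21959 and z = 1.960 (z² = 3.841600).
1 + z²/n = 1.003245.
Adjusted center: (0.21959 + z²/(2n))/1.003245 = 0.22050.
Radicand: p̂(1−p̂)/n + z²/(4n²) = 0.000144741 + 0.000000685 = 0.000145426.
Half-width = z·√(radicand)/denom = 1.960·0.012059/1.003245 = 0.02356.
CI: 0.22050 ± 0.02356 = (0.1969, 0.2441).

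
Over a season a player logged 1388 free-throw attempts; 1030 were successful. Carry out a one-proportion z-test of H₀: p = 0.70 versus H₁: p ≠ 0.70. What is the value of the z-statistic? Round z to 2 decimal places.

The sample proportion is 1030/1388 = 0.74207.
SE₀ = √(0.70·0.30/1388) = 0.012300.
Test statistic: z = 0.04207/0.012300 = 3.42.

z = 3.42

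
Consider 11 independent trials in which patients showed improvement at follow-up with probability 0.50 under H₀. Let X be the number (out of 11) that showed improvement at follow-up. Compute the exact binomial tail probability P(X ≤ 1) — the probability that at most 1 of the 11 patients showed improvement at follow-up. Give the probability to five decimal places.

P = 0.00586

X ~ Binomial(n=11, p=0.50).
P(X ≤ 1) = C(11,0)·0.50^0·0.50^11 + C(11,1)·0.50^1·0.50^10.
= 0.000488 + 0.005371 = 0.00586.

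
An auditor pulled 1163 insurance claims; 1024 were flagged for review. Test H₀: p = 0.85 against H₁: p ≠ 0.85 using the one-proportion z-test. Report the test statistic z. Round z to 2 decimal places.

The sample proportion is 1024/1163 = 0.88048.
Under H₀, SE = √(p₀(1−p₀)/n) = √(0.85·0.15/1163) = √0.000109630 = 0.010470.
z = (0.88048 − 0.85)/0.010470 = 0.03048/0.010470 = 2.91.

z = 2.91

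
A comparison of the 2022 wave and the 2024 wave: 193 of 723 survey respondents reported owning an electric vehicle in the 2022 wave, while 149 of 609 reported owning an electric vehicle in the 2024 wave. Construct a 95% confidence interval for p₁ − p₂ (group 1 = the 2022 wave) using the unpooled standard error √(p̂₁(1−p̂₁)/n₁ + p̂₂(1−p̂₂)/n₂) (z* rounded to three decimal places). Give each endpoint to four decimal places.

p̂₁ = 0.26694, p̂₂ = 0.24466, so the observed difference is 0.02228.
Unpooled SE = √(p̂₁(1−p̂₁)/n₁ + p̂₂(1−p̂₂)/n₂) = √(0.000270656 + 0.000303454) = 0.023961.
For 95% confidence, z* = 1.960. Margin = 1.960·0.023961 = 0.04696.
CI: 0.02228 ± 0.04696 = (-0.0247, 0.0692).

(-0.0247, 0.0692)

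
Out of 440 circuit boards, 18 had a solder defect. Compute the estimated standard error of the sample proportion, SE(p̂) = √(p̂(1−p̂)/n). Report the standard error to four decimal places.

SE = 0.0094

The sample proportion is 18/440 = 0.04091.
p̂(1−p̂) = 0.04091·0.95909 = 0.039236.
Dividing by n and taking the root: √0.000089173 = 0.0094.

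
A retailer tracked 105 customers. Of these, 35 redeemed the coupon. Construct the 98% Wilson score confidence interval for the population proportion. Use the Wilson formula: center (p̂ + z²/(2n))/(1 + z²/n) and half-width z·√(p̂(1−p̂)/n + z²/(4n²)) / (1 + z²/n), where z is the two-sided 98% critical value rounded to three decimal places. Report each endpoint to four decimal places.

Here p̂ = 35/105 = 0.33333 and z = 2.326 (z² = 5.410276).
1 + z²/n = 1.051526.
Adjusted center: (0.33333 + z²/(2n))/1.051526 = 0.34150.
Radicand: p̂(1−p̂)/n + z²/(4n²) = 0.002116402 + 0.000122682 = 0.002239084.
Half-width = z·√(radicand)/denom = 2.326·0.047319/1.051526 = 0.10467.
Interval: 0.34150 ± 0.10467 → (0.2368, 0.4462).

(0.2368, 0.4462)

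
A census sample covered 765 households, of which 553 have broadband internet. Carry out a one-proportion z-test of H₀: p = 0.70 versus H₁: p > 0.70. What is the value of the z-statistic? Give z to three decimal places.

Sample proportion p̂ = 553/765 = 0.72288.
SE₀ = √(0.70·0.30/765) = 0.016568.
Test statistic: z = 0.02288/0.016568 = 1.381.

z = 1.381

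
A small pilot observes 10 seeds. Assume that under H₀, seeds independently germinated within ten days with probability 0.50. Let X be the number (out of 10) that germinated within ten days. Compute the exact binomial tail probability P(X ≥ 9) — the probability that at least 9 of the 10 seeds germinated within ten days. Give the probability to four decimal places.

X ~ Binomial(n=10, p=0.50).
P(X ≥ 9) = C(10,9)·0.50^9·0.50^1 + C(10,10)·0.50^10·0.50^0.
= 0.009766 + 0.000977 = 0.0107.

P = 0.0107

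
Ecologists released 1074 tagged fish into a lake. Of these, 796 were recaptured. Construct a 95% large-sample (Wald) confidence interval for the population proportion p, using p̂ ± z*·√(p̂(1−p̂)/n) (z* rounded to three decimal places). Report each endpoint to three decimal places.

The sample proportion is 796/1074 = 0.74115.
SE(p̂) = √(0.74115·0.25885/1074) = 0.013365.
The 95% critical value is z* = 1.960.
Margin of error: 1.960 × 0.013365 = 0.02620.
CI: 0.74115 ± 0.02620 = (0.715, 0.767).

(0.715, 0.767)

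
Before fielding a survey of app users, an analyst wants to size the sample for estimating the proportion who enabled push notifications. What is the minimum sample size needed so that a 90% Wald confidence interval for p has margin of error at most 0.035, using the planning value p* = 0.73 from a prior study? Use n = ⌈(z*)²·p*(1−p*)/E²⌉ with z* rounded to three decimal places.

z* = 1.645 at the 90% level.
p*(1−p*) = 0.1971.
(z*)²·p*(1−p*)/E² = 2.706025·0.1971/0.001225 = 435.394.
⌈435.394⌉ = 436.

n = 436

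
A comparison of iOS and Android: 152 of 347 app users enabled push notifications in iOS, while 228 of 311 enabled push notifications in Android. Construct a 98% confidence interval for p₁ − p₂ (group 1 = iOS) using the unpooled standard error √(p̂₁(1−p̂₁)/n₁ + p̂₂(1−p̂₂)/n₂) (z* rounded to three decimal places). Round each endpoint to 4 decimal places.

p̂₁ = 152/347 = 0.43804, p̂₂ = 228/311 = 0.73312; p̂₁ − p̂₂ = -0.29508.
SE = √(0.000709398 + 0.000629118) = √0.001338516 = 0.036586.
The 98% critical value is z* = 2.326. Margin = 2.326·0.036586 = 0.08510.
CI: -0.29508 ± 0.08510 = (-0.3802, -0.2100).

(-0.3802, -0.2100)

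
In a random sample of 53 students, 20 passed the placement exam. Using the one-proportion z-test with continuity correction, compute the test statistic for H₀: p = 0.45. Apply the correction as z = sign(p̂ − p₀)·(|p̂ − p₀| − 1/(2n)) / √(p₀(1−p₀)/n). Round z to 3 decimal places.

With x = 20 successes in n = 53, p̂ = 0.37736. p̂ − p₀ = -0.072642.
1/(2n) = 0.009434.
Corrected numerator: |-0.072642| − 0.009434 = 0.063208.
Under H₀, SE = √(p₀(1−p₀)/n) = √(0.45·0.55/53) = √0.004669811 = 0.068336.
z = −0.063208/0.068336 = -0.925.

z = -0.925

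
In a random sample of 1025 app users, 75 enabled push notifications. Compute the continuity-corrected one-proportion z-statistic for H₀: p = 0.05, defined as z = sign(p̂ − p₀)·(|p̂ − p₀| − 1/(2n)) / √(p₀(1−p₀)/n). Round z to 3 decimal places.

z = 3.332

With x = 75 successes in n = 1025, p̂ = 0.07317. p̂ − p₀ = 0.023171.
Continuity correction 1/(2n) = 1/2050 = 0.000488.
Corrected numerator: |0.023171| − 0.000488 = 0.022683.
Under H₀, SE = √(p₀(1−p₀)/n) = √(0.05·0.95/1025) = √0.000046341 = 0.006807.
z = +0.022683/0.006807 = 3.332.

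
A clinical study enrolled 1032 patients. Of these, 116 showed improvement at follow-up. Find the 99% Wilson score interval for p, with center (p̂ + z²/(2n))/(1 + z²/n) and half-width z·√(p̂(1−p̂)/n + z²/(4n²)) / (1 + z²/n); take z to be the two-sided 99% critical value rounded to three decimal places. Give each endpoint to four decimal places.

p̂ = 116/1032 = 0.11240; z = 2.576, so z² = 6.635776.
Denominator 1 + z²/n = 1 + 6.635776/1032 = 1.006430.
Adjusted center: (0.11240 + z²/(2n))/1.006430 = 0.11488.
Radicand: p̂(1−p̂)/n + z²/(4n²) = 0.000096675 + 0.000001558 = 0.000098233.
Half-width = z·√(radicand)/denom = 2.576·0.009911/1.006430 = 0.02537.
CI: 0.11488 ± 0.02537 = (0.0895, 0.1402).

(0.0895, 0.1402)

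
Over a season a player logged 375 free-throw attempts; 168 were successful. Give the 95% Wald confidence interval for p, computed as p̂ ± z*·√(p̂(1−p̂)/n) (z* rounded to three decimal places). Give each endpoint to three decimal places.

(0.398, 0.498)

p̂ = 168/375 = 0.44800.
SE(p̂) = √(0.44800·0.55200/375) = 0.025680.
z* = 1.960 at the 95% level.
Margin = 1.960·0.025680 = 0.05033.
So the interval runs from 0.398 to 0.498.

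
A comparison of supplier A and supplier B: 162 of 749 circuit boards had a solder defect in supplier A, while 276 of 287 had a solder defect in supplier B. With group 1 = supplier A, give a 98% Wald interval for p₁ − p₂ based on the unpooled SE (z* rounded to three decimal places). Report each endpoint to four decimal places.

p̂₁ = 0.21629, p̂₂ = 0.96167, so the observed difference is -0.74538.
SE = √(0.000226312 + 0.000128427) = √0.000354739 = 0.018835.
The 98% critical value is z* = 2.326. Margin = 2.326·0.018835 = 0.04381.
CI: -0.74538 ± 0.04381 = (-0.7892, -0.7016).

(-0.7892, -0.7016)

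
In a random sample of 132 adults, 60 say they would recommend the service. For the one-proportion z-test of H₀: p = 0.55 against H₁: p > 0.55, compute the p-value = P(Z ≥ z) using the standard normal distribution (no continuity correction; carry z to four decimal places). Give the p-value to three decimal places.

With x = 60 successes in n = 132, p̂ = 0.45455.
Under H₀, SE = √(p₀(1−p₀)/n) = √(0.55·0.45/132) = √0.001875000 = 0.043301.
z = (p̂ − p₀)/SE = (60/132 − 0.55)/0.043301 ≈ -2.2044.
p-value = P(Z ≥ z) with z = -2.2044 → 0.986.

p-value = 0.986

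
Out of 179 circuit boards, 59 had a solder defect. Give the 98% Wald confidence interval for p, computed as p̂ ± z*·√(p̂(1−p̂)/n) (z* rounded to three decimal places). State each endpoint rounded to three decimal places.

(0.248, 0.411)

Sample proportion p̂ = 59/179 = 0.32961.
SE(p̂) = √(0.32961·0.67039/179) = 0.035135.
z* = 2.326 at the 98% level.
Margin of error: 2.326 × 0.035135 = 0.08172.
So the interval runs from 0.248 to 0.411.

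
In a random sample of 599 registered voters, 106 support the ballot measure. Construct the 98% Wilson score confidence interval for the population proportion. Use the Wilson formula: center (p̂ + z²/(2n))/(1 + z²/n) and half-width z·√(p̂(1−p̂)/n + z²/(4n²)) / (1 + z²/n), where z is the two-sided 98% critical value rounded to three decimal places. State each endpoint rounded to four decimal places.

(0.1436, 0.2161)

p̂ = 106/599 = 0.17696; z = 2.326, so z² = 5.410276.
1 + z²/n = 1.009032.
Center = (0.17696 + 0.004516)/1.009032 = 0.17985.
Radicand: p̂(1−p̂)/n + z²/(4n²) = 0.000243149 + 0.000003770 = 0.000246919.
Half-width = z·√(radicand)/denom = 2.326·0.015714/1.009032 = 0.03622.
Interval: 0.17985 ± 0.03622 → (0.1436, 0.2161).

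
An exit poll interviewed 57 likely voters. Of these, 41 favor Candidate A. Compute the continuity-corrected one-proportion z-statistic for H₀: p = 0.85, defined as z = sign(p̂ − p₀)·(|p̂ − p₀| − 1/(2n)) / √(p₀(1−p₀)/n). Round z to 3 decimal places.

z = -2.578

p̂ = 41/57 = 0.71930. p̂ − p₀ = -0.130702.
1/(2n) = 0.008772.
Corrected numerator: |-0.130702| − 0.008772 = 0.121930.
Under H₀, SE = √(p₀(1−p₀)/n) = √(0.85·0.15/57) = √0.002236842 = 0.047295.
z = −0.121930/0.047295 = -2.578.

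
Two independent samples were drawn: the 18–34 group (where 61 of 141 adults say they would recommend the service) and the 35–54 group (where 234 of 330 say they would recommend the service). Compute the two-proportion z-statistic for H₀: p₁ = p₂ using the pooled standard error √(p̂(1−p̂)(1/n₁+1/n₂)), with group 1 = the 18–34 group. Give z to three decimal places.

p̂₁ = 61/141 = 0.43262, p̂₂ = 234/330 = 0.70909.
Pooling: p̂ = 295/471 = 0.62633.
SE = √[p̂(1−p̂)(1/n₁+1/n₂)] = √[0.62633·0.37367·(1/141+1/330)] ≈ 0.048673.
z = -0.27647/0.048673 = -5.680.

z = -5.680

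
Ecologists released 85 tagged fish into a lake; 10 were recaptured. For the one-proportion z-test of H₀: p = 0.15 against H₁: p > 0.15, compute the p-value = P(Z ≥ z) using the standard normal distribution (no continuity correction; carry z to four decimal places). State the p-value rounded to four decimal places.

p-value = 0.7982

With x = 10 successes in n = 85, p̂ = 0.11765.
Null standard error: √(0.15·0.85/85) = √0.001500000 = 0.038730.
Test statistic (full precision, shown to 4 dp): z = (10/85 − 0.15)/SE₀ ≈ -0.8353.
From the standard normal, P(Z ≥ z) = 0.7982.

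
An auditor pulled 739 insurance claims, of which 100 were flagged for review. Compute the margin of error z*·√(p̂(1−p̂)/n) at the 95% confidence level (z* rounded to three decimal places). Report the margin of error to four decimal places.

ME = 0.0247

Sample proportion p̂ = 100/739 = 0.13532.
SE(p̂) = √(0.13532·0.86468/739) = 0.012583.
z* = 1.960 at the 95% level.
ME = 1.960·0.012583 = 0.0247.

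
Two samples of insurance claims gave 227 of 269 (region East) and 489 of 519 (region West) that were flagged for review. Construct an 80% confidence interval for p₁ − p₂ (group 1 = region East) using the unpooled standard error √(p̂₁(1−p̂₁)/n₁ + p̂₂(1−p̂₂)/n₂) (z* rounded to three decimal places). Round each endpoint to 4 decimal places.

(-0.1296, -0.0671)

p̂₁ = 0.84387, p̂₂ = 0.94220, so the observed difference is -0.09833.
Unpooled SE = √(p̂₁(1−p̂₁)/n₁ + p̂₂(1−p̂₂)/n₂) = √(0.000489799 + 0.000104937) = 0.024387.
For 80% confidence, z* = 1.282. Margin of error = 0.03126.
So the interval runs from -0.1296 to -0.0671.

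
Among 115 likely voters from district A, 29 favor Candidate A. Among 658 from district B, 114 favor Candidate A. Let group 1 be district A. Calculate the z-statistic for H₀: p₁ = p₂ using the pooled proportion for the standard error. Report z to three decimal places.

p̂₁ = 29/115 = 0.25217, p̂₂ = 114/658 = 0.17325.
Pooling: p̂ = 143/773 = 0.18499.
SE = √[p̂(1−p̂)(1/n₁+1/n₂)] = √[0.18499·0.81501·(1/115+1/658)] ≈ 0.039245.
z = (p̂₁ − p̂₂)/SE = (0.25217 − 0.17325)/0.039245 = 0.07892/0.039245 = 2.011.

z = 2.011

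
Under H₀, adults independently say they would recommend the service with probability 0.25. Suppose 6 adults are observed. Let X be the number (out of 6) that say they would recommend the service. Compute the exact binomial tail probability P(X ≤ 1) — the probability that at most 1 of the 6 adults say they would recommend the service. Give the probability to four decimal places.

P = 0.5339

X is binomial with n = 6 and p = 0.25.
P(X ≤ 1) = C(6,0)·0.25^0·0.75^6 + C(6,1)·0.25^1·0.75^5.
= 0.177979 + 0.355957 = 0.5339.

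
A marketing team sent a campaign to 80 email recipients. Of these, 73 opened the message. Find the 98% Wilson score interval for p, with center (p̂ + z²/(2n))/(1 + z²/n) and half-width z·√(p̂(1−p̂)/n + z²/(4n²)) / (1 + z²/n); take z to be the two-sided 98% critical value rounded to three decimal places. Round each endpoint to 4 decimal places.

p̂ = 73/80 = 0.91250; z = 2.326, so z² = 5.410276.
Denominator 1 + z²/n = 1 + 5.410276/80 = 1.067628.
Center = (0.91250 + 0.033814)/1.067628 = 0.88637.
Radicand: p̂(1−p̂)/n + z²/(4n²) = 0.000998047 + 0.000211339 = 0.001209386.
Half-width = z·√(radicand)/denom = 2.326·0.034776/1.067628 = 0.07577.
Interval: 0.88637 ± 0.07577 → (0.8106, 0.9621).

(0.8106, 0.9621)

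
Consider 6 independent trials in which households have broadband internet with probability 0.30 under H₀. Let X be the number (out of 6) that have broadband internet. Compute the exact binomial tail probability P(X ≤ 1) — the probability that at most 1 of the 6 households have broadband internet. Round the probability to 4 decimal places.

X ~ Binomial(n=6, p=0.30).
P(X ≤ 1) = C(6,0)·0.30^0·0.70^6 + C(6,1)·0.30^1·0.70^5.
= 0.117649 + 0.302526 = 0.4202.

P = 0.4202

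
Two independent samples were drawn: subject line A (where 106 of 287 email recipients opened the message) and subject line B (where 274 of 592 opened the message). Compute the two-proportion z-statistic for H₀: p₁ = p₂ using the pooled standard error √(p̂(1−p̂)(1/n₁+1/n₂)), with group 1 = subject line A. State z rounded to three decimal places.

Sample proportions: p̂₁ = 106/287 = 0.36934 and p̂₂ = 274/592 = 0.46284.
Pooling: p̂ = 380/879 = 0.43231.
Pooled SE = √[0.2454180·0.00517351] ≈ 0.035632.
z = (p̂₁ − p̂₂)/SE = (0.36934 − 0.46284)/0.035632 = -0.09350/0.035632 = -2.624.

z = -2.624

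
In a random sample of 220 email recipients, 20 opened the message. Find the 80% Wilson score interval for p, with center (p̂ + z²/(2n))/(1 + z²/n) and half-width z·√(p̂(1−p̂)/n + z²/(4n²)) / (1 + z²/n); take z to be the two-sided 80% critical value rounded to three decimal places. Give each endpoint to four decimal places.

(0.0690, 0.1189)

p̂ = 20/220 = 0.09091; z = 1.282, so z² = 1.643524.
Denominator 1 + z²/n = 1 + 1.643524/220 = 1.007471.
Adjusted center: (0.09091 + z²/(2n))/1.007471 = 0.09394.
Radicand: p̂(1−p̂)/n + z²/(4n²) = 0.000375657 + 0.000008489 = 0.000384146.
Half-width = 1.282·√0.000384146/1.007471 = 0.02494.
CI: 0.09394 ± 0.02494 = (0.0690, 0.1189).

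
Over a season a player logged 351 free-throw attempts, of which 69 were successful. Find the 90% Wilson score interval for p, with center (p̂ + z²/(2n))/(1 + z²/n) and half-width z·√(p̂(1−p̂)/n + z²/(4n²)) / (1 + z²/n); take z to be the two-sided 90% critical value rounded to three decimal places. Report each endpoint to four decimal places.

Here p̂ = 69/351 = 0.19658 and z = 1.645 (z² = 2.706025).
Denominator 1 + z²/n = 1 + 2.706025/351 = 1.007709.
Center = (0.19658 + 0.003855)/1.007709 = 0.19890.
Radicand: p̂(1−p̂)/n + z²/(4n²) = 0.000449963 + 0.000005491 = 0.000455454.
Half-width = 1.645·√0.000455454/1.007709 = 0.03484.
So the interval runs from 0.1641 to 0.2337.

(0.1641, 0.2337)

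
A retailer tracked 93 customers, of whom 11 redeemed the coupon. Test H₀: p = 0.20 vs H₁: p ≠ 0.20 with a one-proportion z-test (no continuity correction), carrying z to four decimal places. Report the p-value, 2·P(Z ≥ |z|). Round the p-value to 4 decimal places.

With x = 11 successes in n = 93, p̂ = 0.11828.
Null standard error: √(0.20·0.80/93) = √0.001720430 = 0.041478.
Test statistic (full precision, shown to 4 dp): z = (11/93 − 0.20)/SE₀ ≈ -1.9702.
p-value = 2·P(Z ≥ |z|) with z = -1.9702 → 0.0488.

p-value = 0.0488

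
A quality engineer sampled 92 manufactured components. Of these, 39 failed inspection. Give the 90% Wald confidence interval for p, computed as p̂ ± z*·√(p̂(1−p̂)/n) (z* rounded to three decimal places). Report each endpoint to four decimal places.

(0.3392, 0.5087)

Sample proportion p̂ = 39/92 = 0.42391.
SE = √(p̂(1−p̂)/n) = √(0.244211/92) = 0.051521.
The 90% critical value is z* = 1.645.
Margin = 1.645·0.051521 = 0.08475.
So the interval runs from 0.3392 to 0.5087.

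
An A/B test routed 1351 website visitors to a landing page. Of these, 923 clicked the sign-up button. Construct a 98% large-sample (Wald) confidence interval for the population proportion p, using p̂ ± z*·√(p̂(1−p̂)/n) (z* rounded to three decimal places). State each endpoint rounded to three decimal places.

p̂ = 923/1351 = 0.68320.
SE = √(p̂(1−p̂)/n) = √(0.216439/1351) = 0.012657.
For 98% confidence, z* = 2.326.
Margin of error: 2.326 × 0.012657 = 0.02944.
CI: 0.68320 ± 0.02944 = (0.654, 0.713).

(0.654, 0.713)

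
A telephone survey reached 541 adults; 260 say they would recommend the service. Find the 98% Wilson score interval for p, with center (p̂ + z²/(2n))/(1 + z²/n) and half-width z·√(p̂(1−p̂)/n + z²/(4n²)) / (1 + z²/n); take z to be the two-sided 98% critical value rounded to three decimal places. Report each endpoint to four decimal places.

Here p̂ = 260/541 = 0.48059 and z = 2.326 (z² = 5.410276).
Denominator 1 + z²/n = 1 + 5.410276/541 = 1.010001.
Adjusted center: (0.48059 + z²/(2n))/1.010001 = 0.48078.
Radicand: p̂(1−p̂)/n + z²/(4n²) = 0.000461411 + 0.000004621 = 0.000466032.
Half-width = 2.326·√0.000466032/1.010001 = 0.04972.
So the interval runs from 0.4311 to 0.5305.

(0.4311, 0.5305)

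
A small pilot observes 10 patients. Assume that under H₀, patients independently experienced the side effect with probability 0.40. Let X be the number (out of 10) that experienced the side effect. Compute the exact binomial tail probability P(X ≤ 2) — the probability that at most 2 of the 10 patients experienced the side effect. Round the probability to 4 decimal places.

X ~ Binomial(n=10, p=0.40).
P(X ≤ 2) = C(10,0)·0.40^0·0.60^10 + C(10,1)·0.40^1·0.60^9 + C(10,2)·0.40^2·0.60^8.
= 0.006047 + 0.040311 + 0.120932 = 0.1673.

P = 0.1673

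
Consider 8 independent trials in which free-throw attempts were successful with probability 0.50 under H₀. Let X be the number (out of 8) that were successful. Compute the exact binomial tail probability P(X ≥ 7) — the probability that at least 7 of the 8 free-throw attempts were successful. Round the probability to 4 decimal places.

P = 0.0352

X ~ Binomial(n=8, p=0.50).
P(X ≥ 7) = C(8,7)·0.50^7·0.50^1 + C(8,8)·0.50^8·0.50^0.
= 0.031250 + 0.003906 = 0.0352.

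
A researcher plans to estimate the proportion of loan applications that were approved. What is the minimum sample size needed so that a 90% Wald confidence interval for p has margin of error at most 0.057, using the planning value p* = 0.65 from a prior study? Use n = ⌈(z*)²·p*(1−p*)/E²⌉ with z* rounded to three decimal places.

n = 190

For 90% confidence, z* = 1.645.
p*(1−p*) = 0.65·0.35 = 0.2275.
Required n before rounding: 2.706025 × 0.2275 / 0.057² = 189.480.
⌈189.480⌉ = 190.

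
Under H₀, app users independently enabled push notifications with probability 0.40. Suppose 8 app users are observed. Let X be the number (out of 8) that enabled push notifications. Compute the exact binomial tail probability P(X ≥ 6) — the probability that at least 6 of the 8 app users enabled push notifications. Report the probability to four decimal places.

P = 0.0498

X ~ Binomial(n=8, p=0.40).
P(X ≥ 6) = C(8,6)·0.40^6·0.60^2 + C(8,7)·0.40^7·0.60^1 + C(8,8)·0.40^8·0.60^0.
= 0.041288 + 0.007864 + 0.000655 = 0.0498.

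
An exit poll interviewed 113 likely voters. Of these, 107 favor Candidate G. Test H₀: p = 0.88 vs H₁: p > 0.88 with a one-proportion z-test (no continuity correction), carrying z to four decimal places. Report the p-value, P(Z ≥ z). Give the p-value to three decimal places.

p-value = 0.014

The sample proportion is 107/113 = 0.94690.
Under H₀, SE = √(p₀(1−p₀)/n) = √(0.88·0.12/113) = √0.000934513 = 0.030570.
Test statistic (full precision, shown to 4 dp): z = (107/113 − 0.88)/SE₀ ≈ 2.1885.
p-value = P(Z ≥ z) with z = 2.1885 → 0.014.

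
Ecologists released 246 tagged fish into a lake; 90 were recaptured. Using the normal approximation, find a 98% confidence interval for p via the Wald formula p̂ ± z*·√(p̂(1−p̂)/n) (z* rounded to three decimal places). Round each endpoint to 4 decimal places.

(0.2944, 0.4373)

With x = 90 successes in n = 246, p̂ = 0.36585.
SE = √(p̂(1−p̂)/n) = √(0.232005/246) = 0.030710.
The 98% critical value is z* = 2.326.
Margin of error: 2.326 × 0.030710 = 0.07143.
Interval: 0.36585 ± 0.07143 → (0.2944, 0.4373).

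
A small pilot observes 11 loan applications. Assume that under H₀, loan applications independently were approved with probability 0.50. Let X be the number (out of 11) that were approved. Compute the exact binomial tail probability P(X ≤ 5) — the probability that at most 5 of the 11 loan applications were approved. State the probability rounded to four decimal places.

X is binomial with n = 11 and p = 0.50.
P(X ≤ 5) = Σ_{j=0}^{5} C(11,j)·0.50^j·0.50^{11−j}.
= 0.000488 + 0.005371 + 0.026855 + 0.080566 + 0.161133 + 0.225586 = 0.5000.

P = 0.5000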